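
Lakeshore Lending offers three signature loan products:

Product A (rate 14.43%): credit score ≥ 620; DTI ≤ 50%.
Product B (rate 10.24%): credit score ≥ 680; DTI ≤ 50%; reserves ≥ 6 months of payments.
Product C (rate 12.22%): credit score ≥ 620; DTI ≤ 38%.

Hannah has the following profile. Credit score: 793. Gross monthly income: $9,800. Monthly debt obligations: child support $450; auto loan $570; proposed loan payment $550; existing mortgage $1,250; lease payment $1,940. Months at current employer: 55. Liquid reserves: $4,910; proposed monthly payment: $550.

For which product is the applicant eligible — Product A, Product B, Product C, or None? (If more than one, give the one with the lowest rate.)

Product B

Total debts = (450 + 570 + 550 + 1,250 + 1,940) = 4,760; DTI = 4,760/9,800 = 48.6%.
Reserves = 4,910/550 = 8.9 months.
Product A: score 793 ≥ 620; DTI 48.6% ≤ 50% → qualifies.
Product B: score 793 ≥ 680; DTI 48.6% ≤ 50%; reserves 8.9 ≥ 6 mo → qualifies.
Product C: score 793 ≥ 620; DTI 48.6% > 38% → does not qualify.
Qualifying: Product A, Product B. Lowest rate is 10.24% → Product B.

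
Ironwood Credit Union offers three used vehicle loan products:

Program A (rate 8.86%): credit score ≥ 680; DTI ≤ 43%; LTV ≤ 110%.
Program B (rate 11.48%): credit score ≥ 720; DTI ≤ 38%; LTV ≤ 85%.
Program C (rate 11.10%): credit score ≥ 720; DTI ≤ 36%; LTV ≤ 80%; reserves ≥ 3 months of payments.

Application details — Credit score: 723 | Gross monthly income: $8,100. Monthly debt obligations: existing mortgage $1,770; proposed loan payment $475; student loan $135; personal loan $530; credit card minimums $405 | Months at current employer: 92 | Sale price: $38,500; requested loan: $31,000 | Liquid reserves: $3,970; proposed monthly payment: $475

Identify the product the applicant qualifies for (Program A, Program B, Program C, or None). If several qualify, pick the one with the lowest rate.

Program A

Total debts = (1,770 + 475 + 135 + 530 + 405) = 3,315; DTI = 3,315/8,100 = 40.9%.
LTV = 31,000/38,500 = 80.5%.
Reserves = 3,970/475 = 8.4 months.
Program A: score 723 ≥ 680; DTI 40.9% ≤ 43%; LTV 80.5% ≤ 110% → qualifies.
Program B: score 723 ≥ 720; DTI 40.9% > 38%; LTV 80.5% ≤ 85% → does not qualify.
Program C: score 723 ≥ 720; DTI 40.9% > 36%; LTV 80.5% > 80%; reserves 8.4 ≥ 3 mo → does not qualify.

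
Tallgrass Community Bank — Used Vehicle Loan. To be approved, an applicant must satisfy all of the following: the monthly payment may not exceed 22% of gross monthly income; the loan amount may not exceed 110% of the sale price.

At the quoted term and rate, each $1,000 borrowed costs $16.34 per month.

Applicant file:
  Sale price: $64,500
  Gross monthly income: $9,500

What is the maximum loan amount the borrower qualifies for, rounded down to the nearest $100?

Payment cap: 22% × $9,500 = $2,090/month.
At $16.34 per $1,000, that supports 2,090/16.34 × 1,000 ≈ $127,906 → $127,900.
LTV cap: 110% × $64,500 = $70,950 → $70,900.
Binding constraint: loan-to-value.

$70,900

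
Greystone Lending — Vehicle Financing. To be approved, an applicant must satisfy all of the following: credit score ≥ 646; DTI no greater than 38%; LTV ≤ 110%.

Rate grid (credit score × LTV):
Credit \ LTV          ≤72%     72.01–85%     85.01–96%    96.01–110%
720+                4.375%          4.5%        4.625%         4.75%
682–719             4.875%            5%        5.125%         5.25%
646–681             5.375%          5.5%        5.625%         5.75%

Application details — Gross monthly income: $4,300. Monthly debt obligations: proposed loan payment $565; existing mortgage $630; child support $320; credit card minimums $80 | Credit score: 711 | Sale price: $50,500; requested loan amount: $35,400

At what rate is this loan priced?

Credit score 711 ≥ 646; Total monthly debts = (565 + 630 + 320 + 80) = 1,595. Debt-to-income = 1,595/4,300 = 37.1% — meets 38% limit
LTV: 35,400 ÷ 50,500 = 70.1%, within 110% cap
Credit 711 → row 682–719; LTV 70.1% → column ≤72%. Grid cell → 4.875%.

4.875%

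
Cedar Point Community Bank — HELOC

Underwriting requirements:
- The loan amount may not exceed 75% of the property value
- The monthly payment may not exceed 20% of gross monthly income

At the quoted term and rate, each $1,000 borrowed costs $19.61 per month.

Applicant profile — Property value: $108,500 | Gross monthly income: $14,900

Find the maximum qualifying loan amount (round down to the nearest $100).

$81,300

Payment cap: 20% × $14,900 = $2,980/month.
At $19.61 per $1,000, that supports 2,980/19.61 × 1,000 ≈ $151,963 → $151,900.
LTV cap: 75% × $108,500 = $81,375 → $81,300.
Binding constraint: loan-to-value.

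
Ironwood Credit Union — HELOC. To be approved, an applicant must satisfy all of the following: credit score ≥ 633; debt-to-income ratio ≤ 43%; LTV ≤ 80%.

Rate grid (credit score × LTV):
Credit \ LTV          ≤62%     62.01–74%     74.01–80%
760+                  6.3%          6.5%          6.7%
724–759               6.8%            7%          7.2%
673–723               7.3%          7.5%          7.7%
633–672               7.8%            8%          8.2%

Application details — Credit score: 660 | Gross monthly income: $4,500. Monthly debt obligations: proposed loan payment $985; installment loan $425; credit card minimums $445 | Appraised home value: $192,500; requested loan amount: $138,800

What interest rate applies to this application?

8%

Credit score 660 ≥ 633; Total monthly debts = (985 + 425 + 445) = 1,855. Debt-to-income = 1,855/4,500 = 41.2% — meets 43% limit
LTV = 138,800/192,500 = 72.1% ≤ 80%
Score 660 is in the 633–672 band; LTV 72.1% is in the 62.01–74% band → 8%.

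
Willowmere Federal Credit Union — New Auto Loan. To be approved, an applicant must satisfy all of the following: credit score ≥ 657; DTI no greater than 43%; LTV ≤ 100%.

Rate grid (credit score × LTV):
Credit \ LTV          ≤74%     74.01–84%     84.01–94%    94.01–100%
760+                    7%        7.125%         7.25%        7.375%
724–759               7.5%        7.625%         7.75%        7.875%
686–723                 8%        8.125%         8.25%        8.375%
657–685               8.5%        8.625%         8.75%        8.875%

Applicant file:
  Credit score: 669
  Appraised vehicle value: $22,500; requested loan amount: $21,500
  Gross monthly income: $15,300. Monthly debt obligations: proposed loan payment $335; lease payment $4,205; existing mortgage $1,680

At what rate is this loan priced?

8.875%

Credit score 669 ≥ 657; Total monthly debts = (335 + 4,205 + 1,680) = 6,220. DTI = 6,220/15,300 = 40.7% ≤ 43%
LTV = 21,500/22,500 = 95.6% ≤ 100%
Row: 669 falls in 657–685. Column: 95.6% falls in 94.01–100%. Rate = 8.875%.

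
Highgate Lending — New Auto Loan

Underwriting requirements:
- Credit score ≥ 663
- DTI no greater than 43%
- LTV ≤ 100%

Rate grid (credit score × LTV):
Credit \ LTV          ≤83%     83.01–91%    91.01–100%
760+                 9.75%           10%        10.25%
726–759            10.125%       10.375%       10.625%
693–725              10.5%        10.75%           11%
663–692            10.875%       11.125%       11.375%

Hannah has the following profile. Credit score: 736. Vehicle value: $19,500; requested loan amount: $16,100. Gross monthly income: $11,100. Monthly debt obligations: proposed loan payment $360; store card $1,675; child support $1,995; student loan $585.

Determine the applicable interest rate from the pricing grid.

Credit score 736 ≥ 663; Total monthly debts = (360 + 1,675 + 1,995 + 585) = 4,615. DTI: 4,615 ÷ 11,100 = 41.6%, within the 43% cap
LTV = 16,100/19,500 = 82.6% ≤ 100%
Score 736 is in the 726–759 band; LTV 82.6% is in the ≤83% band → 10.125%.

10.125%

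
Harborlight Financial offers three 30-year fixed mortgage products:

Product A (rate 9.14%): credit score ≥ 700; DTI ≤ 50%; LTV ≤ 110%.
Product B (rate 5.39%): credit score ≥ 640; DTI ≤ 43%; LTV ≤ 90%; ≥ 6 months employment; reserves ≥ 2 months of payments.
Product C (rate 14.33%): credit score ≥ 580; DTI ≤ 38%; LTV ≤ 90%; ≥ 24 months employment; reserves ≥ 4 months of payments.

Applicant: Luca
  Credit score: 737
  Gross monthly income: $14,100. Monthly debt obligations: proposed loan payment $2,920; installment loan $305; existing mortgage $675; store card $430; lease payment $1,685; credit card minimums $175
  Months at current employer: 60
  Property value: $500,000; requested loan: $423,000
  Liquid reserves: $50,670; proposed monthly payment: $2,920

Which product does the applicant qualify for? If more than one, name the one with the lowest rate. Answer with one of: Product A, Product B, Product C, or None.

Product A

Total debts = (2,920 + 305 + 675 + 430 + 1,685 + 175) = 6,190; DTI = 6,190/14,100 = 43.9%.
LTV = 423,000/500,000 = 84.6%.
Reserves = 50,670/2,920 = 17.4 months.
Product A: score 737 ≥ 700; DTI 43.9% ≤ 50%; LTV 84.6% ≤ 110% → qualifies.
Product B: score 737 ≥ 640; DTI 43.9% > 43%; LTV 84.6% ≤ 90%; employment 60 ≥ 6 mo; reserves 17.4 ≥ 2 mo → does not qualify.
Product C: score 737 ≥ 580; DTI 43.9% > 38%; LTV 84.6% ≤ 90%; employment 60 ≥ 24 mo; reserves 17.4 ≥ 4 mo → does not qualify.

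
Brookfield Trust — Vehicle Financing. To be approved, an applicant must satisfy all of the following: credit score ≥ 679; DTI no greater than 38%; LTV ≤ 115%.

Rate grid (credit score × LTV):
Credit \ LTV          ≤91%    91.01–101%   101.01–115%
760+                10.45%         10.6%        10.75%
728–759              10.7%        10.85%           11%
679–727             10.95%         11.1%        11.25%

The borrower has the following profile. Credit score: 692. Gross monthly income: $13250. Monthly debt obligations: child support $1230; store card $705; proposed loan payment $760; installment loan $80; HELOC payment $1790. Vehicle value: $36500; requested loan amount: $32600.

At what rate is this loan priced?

Credit score 692 ≥ 679; Total monthly debts = (1,230 + 705 + 760 + 80 + 1,790) = 4,565. DTI = 4,565/13,250 = 34.5% ≤ 38%
Loan-to-value = 32,600/36,500 = 89.3% — pass (115% max)
Row: 692 falls in 679–727. Column: 89.3% falls in ≤91%. Rate = 10.95%.

10.95%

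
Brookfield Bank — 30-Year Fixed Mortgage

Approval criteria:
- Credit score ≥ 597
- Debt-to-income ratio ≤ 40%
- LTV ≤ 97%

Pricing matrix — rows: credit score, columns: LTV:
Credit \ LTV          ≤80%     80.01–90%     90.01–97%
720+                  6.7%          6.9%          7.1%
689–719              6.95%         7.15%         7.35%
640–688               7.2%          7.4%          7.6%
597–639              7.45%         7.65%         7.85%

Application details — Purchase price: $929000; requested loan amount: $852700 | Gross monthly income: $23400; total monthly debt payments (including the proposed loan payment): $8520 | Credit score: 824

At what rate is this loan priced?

Credit score 824 ≥ 597; Debt-to-income = 8,520/23,400 = 36.4% — meets 40% limit
LTV: 852,700 ÷ 929,000 = 91.8%, within 97% cap
Credit 824 → row 720+; LTV 91.8% → column 90.01–97%. Grid cell → 7.1%.

7.1%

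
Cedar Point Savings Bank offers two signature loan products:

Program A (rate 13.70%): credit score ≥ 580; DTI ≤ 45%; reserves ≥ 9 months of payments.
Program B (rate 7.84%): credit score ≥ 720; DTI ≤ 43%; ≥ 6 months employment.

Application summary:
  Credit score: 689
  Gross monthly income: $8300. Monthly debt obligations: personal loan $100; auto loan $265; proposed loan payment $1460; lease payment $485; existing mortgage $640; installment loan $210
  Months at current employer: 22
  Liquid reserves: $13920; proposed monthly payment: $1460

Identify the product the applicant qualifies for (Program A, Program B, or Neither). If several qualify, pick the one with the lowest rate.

Program A

Total debts = (100 + 265 + 1,460 + 485 + 640 + 210) = 3,160; DTI = 3,160/8,300 = 38.1%.
Reserves = 13,920/1,460 = 9.5 months.
Program A: score 689 ≥ 580; DTI 38.1% ≤ 45%; reserves 9.5 ≥ 9 mo → qualifies.
Program B: score 689 < 720; DTI 38.1% ≤ 43%; employment 22 ≥ 6 mo → does not qualify.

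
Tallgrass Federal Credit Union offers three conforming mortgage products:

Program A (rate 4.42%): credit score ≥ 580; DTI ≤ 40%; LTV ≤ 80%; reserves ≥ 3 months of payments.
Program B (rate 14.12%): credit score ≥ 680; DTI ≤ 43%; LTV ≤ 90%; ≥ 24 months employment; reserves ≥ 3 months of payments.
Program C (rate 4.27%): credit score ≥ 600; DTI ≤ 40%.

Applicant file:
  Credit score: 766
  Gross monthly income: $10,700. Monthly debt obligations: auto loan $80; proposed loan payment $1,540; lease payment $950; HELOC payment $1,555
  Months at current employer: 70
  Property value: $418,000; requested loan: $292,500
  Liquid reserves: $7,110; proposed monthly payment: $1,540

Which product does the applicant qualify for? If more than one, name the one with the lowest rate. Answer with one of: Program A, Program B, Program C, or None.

Program C

Total debts = (80 + 1,540 + 950 + 1,555) = 4,125; DTI = 4,125/10,700 = 38.6%.
LTV = 292,500/418,000 = 70%.
Reserves = 7,110/1,540 = 4.6 months.
Program A: score 766 ≥ 580; DTI 38.6% ≤ 40%; LTV 70% ≤ 80%; reserves 4.6 ≥ 3 mo → qualifies.
Program B: score 766 ≥ 680; DTI 38.6% ≤ 43%; LTV 70% ≤ 90%; employment 70 ≥ 24 mo; reserves 4.6 ≥ 3 mo → qualifies.
Program C: score 766 ≥ 600; DTI 38.6% ≤ 40% → qualifies.
Qualifying: Program A, Program B, Program C. Lowest rate is 4.27% → Program C.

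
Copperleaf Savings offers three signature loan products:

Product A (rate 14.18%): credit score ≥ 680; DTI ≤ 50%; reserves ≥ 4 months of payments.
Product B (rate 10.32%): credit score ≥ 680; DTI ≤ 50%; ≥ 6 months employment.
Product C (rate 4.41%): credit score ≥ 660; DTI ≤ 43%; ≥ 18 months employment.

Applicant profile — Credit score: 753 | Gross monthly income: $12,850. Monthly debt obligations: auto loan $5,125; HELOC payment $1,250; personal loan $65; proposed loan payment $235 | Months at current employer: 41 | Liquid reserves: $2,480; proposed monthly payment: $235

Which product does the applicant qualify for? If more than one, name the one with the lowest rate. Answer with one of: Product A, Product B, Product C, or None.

None

Total debts = (5,125 + 1,250 + 65 + 235) = 6,675; DTI = 6,675/12,850 = 51.9%.
Reserves = 2,480/235 = 10.6 months.
Product A: score 753 ≥ 680; DTI 51.9% > 50%; reserves 10.6 ≥ 4 mo → does not qualify.
Product B: score 753 ≥ 680; DTI 51.9% > 50%; employment 41 ≥ 6 mo → does not qualify.
Product C: score 753 ≥ 660; DTI 51.9% > 43%; employment 41 ≥ 18 mo → does not qualify.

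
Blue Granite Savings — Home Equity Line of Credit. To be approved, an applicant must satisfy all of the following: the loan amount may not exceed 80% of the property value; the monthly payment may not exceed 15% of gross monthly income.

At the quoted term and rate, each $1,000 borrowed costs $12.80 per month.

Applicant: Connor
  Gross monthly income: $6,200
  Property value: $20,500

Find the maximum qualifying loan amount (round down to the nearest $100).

Payment cap: 15% × $6,200 = $930/month.
At $12.80 per $1,000, that supports 930/12.80 × 1,000 ≈ $72,656 → $72,600.
LTV cap: 80% × $20,500 = $16,400 → $16,400.
Binding constraint: loan-to-value.

$16,400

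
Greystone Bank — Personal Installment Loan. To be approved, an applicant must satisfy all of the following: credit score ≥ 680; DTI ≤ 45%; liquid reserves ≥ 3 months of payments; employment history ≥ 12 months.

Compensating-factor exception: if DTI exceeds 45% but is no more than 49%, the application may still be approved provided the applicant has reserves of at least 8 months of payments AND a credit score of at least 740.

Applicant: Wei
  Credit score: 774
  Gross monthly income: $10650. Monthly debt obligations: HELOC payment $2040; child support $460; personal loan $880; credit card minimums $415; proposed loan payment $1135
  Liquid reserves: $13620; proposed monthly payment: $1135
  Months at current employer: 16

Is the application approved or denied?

Approved

Credit score 774 ≥ 680 (meets base)
Total debts = (2,040 + 460 + 880 + 415 + 1,135) = 4,930. DTI: 4,930 ÷ 10,650 = 46.3%, over the 45% base limit.
Liquid reserves cover 13,620/1,135 = 12.0 months — ≥ 3 required
Employment 16 ≥ 12 months
DTI 46.3% is within the 45%–49% exception band; checking compensating factors.
Override check — reserves: 12.0 mo (ok); score: 774 (ok).
Both override conditions satisfied; DTI exception granted.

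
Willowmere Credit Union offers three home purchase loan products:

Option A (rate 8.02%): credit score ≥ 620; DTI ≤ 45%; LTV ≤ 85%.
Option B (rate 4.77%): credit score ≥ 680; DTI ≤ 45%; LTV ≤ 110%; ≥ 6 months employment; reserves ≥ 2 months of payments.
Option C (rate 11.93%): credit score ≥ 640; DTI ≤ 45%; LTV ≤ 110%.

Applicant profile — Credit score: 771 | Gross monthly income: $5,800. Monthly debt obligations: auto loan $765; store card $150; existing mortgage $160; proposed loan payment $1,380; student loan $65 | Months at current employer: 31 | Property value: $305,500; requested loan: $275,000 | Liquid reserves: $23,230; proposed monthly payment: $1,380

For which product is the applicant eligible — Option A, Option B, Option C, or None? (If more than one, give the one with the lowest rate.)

Total debts = (765 + 150 + 160 + 1,380 + 65) = 2,520; DTI = 2,520/5,800 = 43.4%.
LTV = 275,000/305,500 = 90%.
Reserves = 23,230/1,380 = 16.8 months.
Option A: score 771 ≥ 620; DTI 43.4% ≤ 45%; LTV 90% > 85% → does not qualify.
Option B: score 771 ≥ 680; DTI 43.4% ≤ 45%; LTV 90% ≤ 110%; employment 31 ≥ 6 mo; reserves 16.8 ≥ 2 mo → qualifies.
Option C: score 771 ≥ 640; DTI 43.4% ≤ 45%; LTV 90% ≤ 110% → qualifies.
Qualifying: Option B, Option C. Lowest rate is 4.77% → Option B.

Option B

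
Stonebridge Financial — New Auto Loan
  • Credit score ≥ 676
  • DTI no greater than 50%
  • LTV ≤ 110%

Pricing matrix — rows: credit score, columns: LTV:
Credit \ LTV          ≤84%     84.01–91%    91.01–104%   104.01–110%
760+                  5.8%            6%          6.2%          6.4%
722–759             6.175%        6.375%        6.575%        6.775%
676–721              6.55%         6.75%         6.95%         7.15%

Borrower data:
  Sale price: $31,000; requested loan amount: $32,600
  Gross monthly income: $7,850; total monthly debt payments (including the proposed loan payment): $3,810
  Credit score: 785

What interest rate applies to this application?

6.4%

Credit score 785 ≥ 676; Debt-to-income = 3,810/7,850 = 48.5% — meets 50% limit
LTV = 32,600/31,000 = 105.2% ≤ 110%
Score 785 is in the 760+ band; LTV 105.2% is in the 104.01–110% band → 6.4%.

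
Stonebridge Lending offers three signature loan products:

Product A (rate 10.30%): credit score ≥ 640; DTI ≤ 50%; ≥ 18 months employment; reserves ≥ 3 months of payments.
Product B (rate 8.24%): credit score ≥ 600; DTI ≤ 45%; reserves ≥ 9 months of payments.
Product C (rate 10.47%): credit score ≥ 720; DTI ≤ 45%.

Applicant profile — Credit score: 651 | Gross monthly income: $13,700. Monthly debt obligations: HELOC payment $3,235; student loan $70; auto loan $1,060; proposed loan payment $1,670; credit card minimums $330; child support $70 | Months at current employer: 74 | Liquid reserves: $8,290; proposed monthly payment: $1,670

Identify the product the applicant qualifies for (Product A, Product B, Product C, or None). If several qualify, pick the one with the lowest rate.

Total debts = (3,235 + 70 + 1,060 + 1,670 + 330 + 70) = 6,435; DTI = 6,435/13,700 = 47%.
Reserves = 8,290/1,670 = 5.0 months.
Product A: score 651 ≥ 640; DTI 47% ≤ 50%; employment 74 ≥ 18 mo; reserves 5.0 ≥ 3 mo → qualifies.
Product B: score 651 ≥ 600; DTI 47% > 45%; reserves 5.0 < 9 mo → does not qualify.
Product C: score 651 < 720; DTI 47% > 45% → does not qualify.

Product A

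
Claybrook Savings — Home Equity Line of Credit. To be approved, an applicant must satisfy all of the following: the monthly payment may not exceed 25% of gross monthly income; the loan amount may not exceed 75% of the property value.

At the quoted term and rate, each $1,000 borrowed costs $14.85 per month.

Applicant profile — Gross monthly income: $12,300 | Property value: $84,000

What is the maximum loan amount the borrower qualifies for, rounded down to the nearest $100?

Payment cap: 25% × $12,300 = $3,075/month.
At $14.85 per $1,000, that supports 3,075/14.85 × 1,000 ≈ $207,070 → $207,000.
LTV cap: 75% × $84,000 = $63,000 → $63,000.
Binding constraint: loan-to-value.

$63,000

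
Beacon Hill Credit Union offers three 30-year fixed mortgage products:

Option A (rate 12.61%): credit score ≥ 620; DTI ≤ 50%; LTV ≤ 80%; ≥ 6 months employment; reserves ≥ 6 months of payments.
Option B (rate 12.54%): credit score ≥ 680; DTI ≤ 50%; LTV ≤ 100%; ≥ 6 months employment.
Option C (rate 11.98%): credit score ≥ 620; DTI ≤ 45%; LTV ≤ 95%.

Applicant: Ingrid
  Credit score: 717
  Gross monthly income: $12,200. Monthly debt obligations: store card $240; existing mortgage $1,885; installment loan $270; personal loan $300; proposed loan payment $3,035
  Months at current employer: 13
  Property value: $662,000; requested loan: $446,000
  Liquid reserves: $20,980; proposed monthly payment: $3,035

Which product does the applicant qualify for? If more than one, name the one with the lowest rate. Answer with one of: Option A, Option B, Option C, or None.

Total debts = (240 + 1,885 + 270 + 300 + 3,035) = 5,730; DTI = 5,730/12,200 = 47%.
LTV = 446,000/662,000 = 67.4%.
Reserves = 20,980/3,035 = 6.9 months.
Option A: score 717 ≥ 620; DTI 47% ≤ 50%; LTV 67.4% ≤ 80%; employment 13 ≥ 6 mo; reserves 6.9 ≥ 6 mo → qualifies.
Option B: score 717 ≥ 680; DTI 47% ≤ 50%; LTV 67.4% ≤ 100%; employment 13 ≥ 6 mo → qualifies.
Option C: score 717 ≥ 620; DTI 47% > 45%; LTV 67.4% ≤ 95% → does not qualify.
Qualifying: Option A, Option B. Lowest rate is 12.54% → Option B.

Option B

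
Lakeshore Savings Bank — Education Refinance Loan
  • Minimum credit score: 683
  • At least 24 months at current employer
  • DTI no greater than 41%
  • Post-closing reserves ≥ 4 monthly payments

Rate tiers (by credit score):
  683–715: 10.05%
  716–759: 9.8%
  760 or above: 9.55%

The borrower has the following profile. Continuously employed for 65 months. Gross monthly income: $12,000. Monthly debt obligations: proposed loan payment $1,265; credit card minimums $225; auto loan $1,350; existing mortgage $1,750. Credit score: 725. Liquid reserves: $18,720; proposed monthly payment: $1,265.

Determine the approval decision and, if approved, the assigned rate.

Credit score 725 ≥ 683 (meets minimum)
Employment 65 ≥ 24 months
Reserves: 18,720 ÷ 1,265 = 14.8 months (meets 4-month minimum)
Total monthly debts = (1,265 + 225 + 1,350 + 1,750) = 4,590. Debt-to-income = 4,590/12,000 = 38.2% — meets 41% limit
All requirements met. Score 725 falls in the 716–759 tier → 9.8%.

Approved at 9.8%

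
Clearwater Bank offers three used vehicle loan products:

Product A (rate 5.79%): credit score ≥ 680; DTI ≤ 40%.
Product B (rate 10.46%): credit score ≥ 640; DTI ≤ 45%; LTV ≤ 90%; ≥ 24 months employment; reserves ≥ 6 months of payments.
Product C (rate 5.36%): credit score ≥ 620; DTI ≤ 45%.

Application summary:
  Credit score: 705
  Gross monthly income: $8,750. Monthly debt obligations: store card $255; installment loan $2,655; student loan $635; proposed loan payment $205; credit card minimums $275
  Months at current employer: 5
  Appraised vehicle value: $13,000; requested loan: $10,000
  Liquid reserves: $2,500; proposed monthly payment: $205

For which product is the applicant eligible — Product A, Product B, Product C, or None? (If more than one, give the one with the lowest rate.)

None

Total debts = (255 + 2,655 + 635 + 205 + 275) = 4,025; DTI = 4,025/8,750 = 46%.
LTV = 10,000/13,000 = 76.9%.
Reserves = 2,500/205 = 12.2 months.
Product A: score 705 ≥ 680; DTI 46% > 40% → does not qualify.
Product B: score 705 ≥ 640; DTI 46% > 45%; LTV 76.9% ≤ 90%; employment 5 < 24 mo; reserves 12.2 ≥ 6 mo → does not qualify.
Product C: score 705 ≥ 620; DTI 46% > 45% → does not qualify.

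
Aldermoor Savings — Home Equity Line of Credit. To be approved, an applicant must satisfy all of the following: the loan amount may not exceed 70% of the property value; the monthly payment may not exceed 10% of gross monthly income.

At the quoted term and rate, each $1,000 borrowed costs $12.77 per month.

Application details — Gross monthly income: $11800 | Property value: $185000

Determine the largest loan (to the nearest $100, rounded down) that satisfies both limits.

$92,400

Payment cap: 10% × $11,800 = $1,180/month.
At $12.77 per $1,000, that supports 1,180/12.77 × 1,000 ≈ $92,404 → $92,400.
LTV cap: 70% × $185,000 = $129,500 → $129,500.
Binding constraint: payment-to-income.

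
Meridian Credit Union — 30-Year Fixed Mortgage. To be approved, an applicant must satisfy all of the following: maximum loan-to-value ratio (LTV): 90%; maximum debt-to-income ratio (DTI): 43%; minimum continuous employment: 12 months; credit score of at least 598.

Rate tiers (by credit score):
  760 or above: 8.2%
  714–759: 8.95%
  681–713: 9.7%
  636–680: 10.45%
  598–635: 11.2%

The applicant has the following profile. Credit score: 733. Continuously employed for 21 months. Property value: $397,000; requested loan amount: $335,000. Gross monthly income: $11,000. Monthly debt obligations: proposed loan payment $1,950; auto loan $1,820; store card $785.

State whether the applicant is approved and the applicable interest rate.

Credit score 733 ≥ 598 (meets minimum)
LTV = 335,000/397,000 = 84.4% ≤ 90%
Employment 21 ≥ 12 months
Total monthly debts = (1,950 + 1,820 + 785) = 4,555. DTI: 4,555 ÷ 11,000 = 41.4%, within the 43% cap
All requirements met. Score 733 falls in the 714–759 tier → 8.95%.

Approved at 8.95%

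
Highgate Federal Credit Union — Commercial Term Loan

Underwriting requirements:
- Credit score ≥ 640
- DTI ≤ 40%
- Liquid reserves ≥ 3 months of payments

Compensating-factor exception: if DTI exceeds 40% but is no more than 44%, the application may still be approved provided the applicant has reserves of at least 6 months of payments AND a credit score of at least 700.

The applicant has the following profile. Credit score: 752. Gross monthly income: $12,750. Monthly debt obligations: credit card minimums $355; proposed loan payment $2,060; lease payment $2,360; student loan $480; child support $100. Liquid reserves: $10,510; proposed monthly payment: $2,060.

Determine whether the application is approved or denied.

Denied

Credit score 752 ≥ 640 (meets base)
Total debts = (355 + 2,060 + 2,360 + 480 + 100) = 5,355. DTI = 5,355/12,750 = 42% > 40% — standard DTI limit exceeded.
Reserves: 10,510 ÷ 2,060 = 5.1 months (meets 3-month minimum)
42% falls in the override range (40%–44%), so the compensating-factor test applies.
Override check — reserves: 5.1 mo (short of 6); score: 752 (ok).
Compensating-factor requirement not fully met.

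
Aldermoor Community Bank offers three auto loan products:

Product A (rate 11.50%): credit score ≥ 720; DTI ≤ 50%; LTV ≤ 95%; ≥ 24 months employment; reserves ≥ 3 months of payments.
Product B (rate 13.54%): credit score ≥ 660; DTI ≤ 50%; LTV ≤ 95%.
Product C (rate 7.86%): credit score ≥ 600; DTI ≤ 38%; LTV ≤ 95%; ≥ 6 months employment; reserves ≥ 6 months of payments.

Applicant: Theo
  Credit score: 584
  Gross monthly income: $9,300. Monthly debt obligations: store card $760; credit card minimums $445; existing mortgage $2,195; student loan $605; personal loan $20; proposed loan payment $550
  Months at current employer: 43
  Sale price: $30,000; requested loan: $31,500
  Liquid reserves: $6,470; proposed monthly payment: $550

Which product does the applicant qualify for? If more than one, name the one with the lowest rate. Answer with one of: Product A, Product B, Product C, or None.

Total debts = (760 + 445 + 2,195 + 605 + 20 + 550) = 4,575; DTI = 4,575/9,300 = 49.2%.
LTV = 31,500/30,000 = 105%.
Reserves = 6,470/550 = 11.8 months.
Product A: score 584 < 720; DTI 49.2% ≤ 50%; LTV 105% > 95%; employment 43 ≥ 24 mo; reserves 11.8 ≥ 3 mo → does not qualify.
Product B: score 584 < 660; DTI 49.2% ≤ 50%; LTV 105% > 95% → does not qualify.
Product C: score 584 < 600; DTI 49.2% > 38%; LTV 105% > 95%; employment 43 ≥ 6 mo; reserves 11.8 ≥ 6 mo → does not qualify.

None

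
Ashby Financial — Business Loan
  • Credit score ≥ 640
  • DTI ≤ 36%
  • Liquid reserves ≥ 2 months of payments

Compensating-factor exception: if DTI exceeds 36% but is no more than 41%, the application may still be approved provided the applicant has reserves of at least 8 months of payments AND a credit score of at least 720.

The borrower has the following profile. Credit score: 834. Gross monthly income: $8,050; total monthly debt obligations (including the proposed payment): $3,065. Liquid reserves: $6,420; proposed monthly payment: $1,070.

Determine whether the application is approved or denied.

Credit score 834 ≥ 640 (meets base)
DTI = 3,065/8,050 = 38.1% > 36% — standard DTI limit exceeded.
Reserves = 6,420/1,070 = 6.0 months ≥ 2
DTI 38.1% is within the 36%–41% exception band; checking compensating factors.
Reserves 6.0 < 8 months; credit score 834 ≥ 720.
Compensating-factor requirement not fully met.

Denied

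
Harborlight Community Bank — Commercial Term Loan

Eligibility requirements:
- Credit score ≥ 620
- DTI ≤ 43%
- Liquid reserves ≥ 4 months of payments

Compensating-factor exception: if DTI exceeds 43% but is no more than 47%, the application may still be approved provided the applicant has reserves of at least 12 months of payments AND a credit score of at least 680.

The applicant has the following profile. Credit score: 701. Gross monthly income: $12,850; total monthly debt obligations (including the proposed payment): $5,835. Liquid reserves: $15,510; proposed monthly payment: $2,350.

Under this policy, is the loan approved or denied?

Denied

Credit score 701 ≥ 620 (meets base)
DTI = 5,835/12,850 = 45.4% > 43% — standard DTI limit exceeded.
Reserves = 15,510/2,350 = 6.6 months ≥ 4
45.4% falls in the override range (43%–47%), so the compensating-factor test applies.
Override check — reserves: 6.6 mo (short of 12); score: 701 (ok).
Compensating-factor requirement not fully met.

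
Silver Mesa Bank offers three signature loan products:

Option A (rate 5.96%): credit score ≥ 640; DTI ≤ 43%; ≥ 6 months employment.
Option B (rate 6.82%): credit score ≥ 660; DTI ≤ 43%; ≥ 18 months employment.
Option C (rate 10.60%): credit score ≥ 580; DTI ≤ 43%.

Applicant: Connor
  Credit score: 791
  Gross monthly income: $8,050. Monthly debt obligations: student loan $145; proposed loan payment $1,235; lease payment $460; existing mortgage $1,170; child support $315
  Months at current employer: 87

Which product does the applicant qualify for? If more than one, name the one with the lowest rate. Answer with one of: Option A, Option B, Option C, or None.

Option A

Total debts = (145 + 1,235 + 460 + 1,170 + 315) = 3,325; DTI = 3,325/8,050 = 41.3%.
Option A: score 791 ≥ 640; DTI 41.3% ≤ 43%; employment 87 ≥ 6 mo → qualifies.
Option B: score 791 ≥ 660; DTI 41.3% ≤ 43%; employment 87 ≥ 18 mo → qualifies.
Option C: score 791 ≥ 580; DTI 41.3% ≤ 43% → qualifies.
Qualifying: Option A, Option B, Option C. Lowest rate is 5.96% → Option A.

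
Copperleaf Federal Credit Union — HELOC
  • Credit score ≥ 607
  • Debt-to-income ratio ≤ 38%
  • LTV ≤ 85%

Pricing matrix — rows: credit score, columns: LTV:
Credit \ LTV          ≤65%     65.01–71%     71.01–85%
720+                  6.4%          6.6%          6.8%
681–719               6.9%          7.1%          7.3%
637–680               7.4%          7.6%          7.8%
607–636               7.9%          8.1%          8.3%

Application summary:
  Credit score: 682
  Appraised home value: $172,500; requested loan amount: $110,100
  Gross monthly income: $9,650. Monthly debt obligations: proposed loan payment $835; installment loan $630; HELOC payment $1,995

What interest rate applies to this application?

6.9%

Credit score 682 ≥ 607; Total monthly debts = (835 + 630 + 1,995) = 3,460. DTI = 3,460/9,650 = 35.9% ≤ 38%
Loan-to-value = 110,100/172,500 = 63.8% — pass (85% max)
Credit 682 → row 681–719; LTV 63.8% → column ≤65%. Grid cell → 6.9%.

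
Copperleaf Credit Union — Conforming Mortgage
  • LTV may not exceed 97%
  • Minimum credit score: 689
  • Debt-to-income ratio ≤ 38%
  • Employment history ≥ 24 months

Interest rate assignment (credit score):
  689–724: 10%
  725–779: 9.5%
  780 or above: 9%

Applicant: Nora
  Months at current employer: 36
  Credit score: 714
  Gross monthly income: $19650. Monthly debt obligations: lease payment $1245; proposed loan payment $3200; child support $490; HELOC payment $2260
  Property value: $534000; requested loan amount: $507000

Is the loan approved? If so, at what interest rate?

Credit score 714 ≥ 689 (meets minimum)
Total monthly debts = (1,245 + 3,200 + 490 + 2,260) = 7,195. DTI = 7,195/19,650 = 36.6% ≤ 38%
Loan-to-value = 507,000/534,000 = 94.9% — pass (97% max)
Employment 36 ≥ 24 months
All requirements met. Score 714 falls in the 689–724 tier → 10%.

Approved at 10%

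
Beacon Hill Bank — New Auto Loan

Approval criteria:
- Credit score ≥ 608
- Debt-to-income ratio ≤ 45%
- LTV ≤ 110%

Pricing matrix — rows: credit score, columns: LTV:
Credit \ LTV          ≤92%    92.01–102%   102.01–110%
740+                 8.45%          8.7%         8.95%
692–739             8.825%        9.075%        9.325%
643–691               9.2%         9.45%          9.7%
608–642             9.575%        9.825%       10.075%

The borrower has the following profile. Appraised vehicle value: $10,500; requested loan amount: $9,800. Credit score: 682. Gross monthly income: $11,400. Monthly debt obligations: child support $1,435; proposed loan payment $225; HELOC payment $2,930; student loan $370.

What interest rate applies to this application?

9.45%

Credit score 682 ≥ 608; Total monthly debts = (1,435 + 225 + 2,930 + 370) = 4,960. DTI: 4,960 ÷ 11,400 = 43.5%, within the 45% cap
Loan-to-value = 9,800/10,500 = 93.3% — pass (110% max)
Score 682 is in the 643–691 band; LTV 93.3% is in the 92.01–102% band → 9.45%.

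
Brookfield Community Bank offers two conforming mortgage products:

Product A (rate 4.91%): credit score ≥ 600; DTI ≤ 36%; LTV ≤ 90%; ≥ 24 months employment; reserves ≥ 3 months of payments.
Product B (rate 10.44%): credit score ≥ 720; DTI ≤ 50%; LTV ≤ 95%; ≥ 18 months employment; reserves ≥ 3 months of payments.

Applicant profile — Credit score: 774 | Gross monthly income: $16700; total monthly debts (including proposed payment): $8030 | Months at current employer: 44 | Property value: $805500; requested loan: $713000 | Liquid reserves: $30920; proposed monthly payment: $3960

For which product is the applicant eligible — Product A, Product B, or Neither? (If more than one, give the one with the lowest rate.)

DTI = 8,030/16,700 = 48.1%.
LTV = 713,000/805,500 = 88.5%.
Reserves = 30,920/3,960 = 7.8 months.
Product A: score 774 ≥ 600; DTI 48.1% > 36%; LTV 88.5% ≤ 90%; employment 44 ≥ 24 mo; reserves 7.8 ≥ 3 mo → does not qualify.
Product B: score 774 ≥ 720; DTI 48.1% ≤ 50%; LTV 88.5% ≤ 95%; employment 44 ≥ 18 mo; reserves 7.8 ≥ 3 mo → qualifies.

Product B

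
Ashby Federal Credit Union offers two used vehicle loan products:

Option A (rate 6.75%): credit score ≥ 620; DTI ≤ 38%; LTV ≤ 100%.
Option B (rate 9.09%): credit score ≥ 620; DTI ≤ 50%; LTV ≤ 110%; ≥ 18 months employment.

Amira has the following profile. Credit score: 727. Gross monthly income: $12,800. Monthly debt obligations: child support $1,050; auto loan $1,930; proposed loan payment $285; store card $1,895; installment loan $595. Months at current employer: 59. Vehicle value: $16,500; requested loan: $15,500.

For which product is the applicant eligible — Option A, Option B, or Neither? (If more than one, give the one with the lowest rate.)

Total debts = (1,050 + 1,930 + 285 + 1,895 + 595) = 5,755; DTI = 5,755/12,800 = 45%.
LTV = 15,500/16,500 = 93.9%.
Option A: score 727 ≥ 620; DTI 45% > 38%; LTV 93.9% ≤ 100% → does not qualify.
Option B: score 727 ≥ 620; DTI 45% ≤ 50%; LTV 93.9% ≤ 110%; employment 59 ≥ 18 mo → qualifies.

Option B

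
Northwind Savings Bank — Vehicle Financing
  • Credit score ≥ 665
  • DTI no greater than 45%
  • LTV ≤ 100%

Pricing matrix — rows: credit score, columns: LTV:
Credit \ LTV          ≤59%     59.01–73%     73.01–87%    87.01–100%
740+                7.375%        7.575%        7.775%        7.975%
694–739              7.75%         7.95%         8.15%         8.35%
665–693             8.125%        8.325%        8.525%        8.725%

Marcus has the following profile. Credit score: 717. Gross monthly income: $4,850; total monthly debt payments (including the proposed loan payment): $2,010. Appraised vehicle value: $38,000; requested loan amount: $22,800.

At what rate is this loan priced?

Credit score 717 ≥ 665; DTI: 2,010 ÷ 4,850 = 41.4%, within the 45% cap
LTV = 22,800/38,000 = 60% ≤ 100%
Score 717 is in the 694–739 band; LTV 60% is in the 59.01–73% band → 7.95%.

7.95%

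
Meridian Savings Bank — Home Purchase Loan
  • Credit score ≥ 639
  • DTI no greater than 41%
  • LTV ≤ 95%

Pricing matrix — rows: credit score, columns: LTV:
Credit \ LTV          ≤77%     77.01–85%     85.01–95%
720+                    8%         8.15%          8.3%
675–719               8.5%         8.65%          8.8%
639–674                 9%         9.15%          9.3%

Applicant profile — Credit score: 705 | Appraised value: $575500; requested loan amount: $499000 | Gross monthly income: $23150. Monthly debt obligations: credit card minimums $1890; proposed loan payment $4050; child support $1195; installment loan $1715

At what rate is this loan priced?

8.8%

Credit score 705 ≥ 639; Total monthly debts = (1,890 + 4,050 + 1,195 + 1,715) = 8,850. DTI = 8,850/23,150 = 38.2% ≤ 41%
Loan-to-value = 499,000/575,500 = 86.7% — pass (95% max)
Credit 705 → row 675–719; LTV 86.7% → column 85.01–95%. Grid cell → 8.8%.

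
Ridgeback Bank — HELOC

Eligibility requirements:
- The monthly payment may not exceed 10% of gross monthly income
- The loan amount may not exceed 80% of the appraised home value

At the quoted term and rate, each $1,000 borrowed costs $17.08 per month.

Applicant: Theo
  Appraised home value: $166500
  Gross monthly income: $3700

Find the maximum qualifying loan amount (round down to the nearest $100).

$21,600

Payment cap: 10% × $3,700 = $370/month.
At $17.08 per $1,000, that supports 370/17.08 × 1,000 ≈ $21,662 → $21,600.
LTV cap: 80% × $166,500 = $133,200 → $133,200.
Binding constraint: payment-to-income.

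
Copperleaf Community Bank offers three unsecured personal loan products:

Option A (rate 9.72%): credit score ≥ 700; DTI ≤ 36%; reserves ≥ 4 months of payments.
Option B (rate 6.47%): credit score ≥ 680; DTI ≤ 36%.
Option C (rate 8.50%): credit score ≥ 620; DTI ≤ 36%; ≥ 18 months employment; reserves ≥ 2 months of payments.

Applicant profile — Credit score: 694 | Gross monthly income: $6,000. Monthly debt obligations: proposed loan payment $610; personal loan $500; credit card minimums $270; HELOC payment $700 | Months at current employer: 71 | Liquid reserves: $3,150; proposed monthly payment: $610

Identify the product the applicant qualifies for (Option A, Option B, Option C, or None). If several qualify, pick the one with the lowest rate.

Total debts = (610 + 500 + 270 + 700) = 2,080; DTI = 2,080/6,000 = 34.7%.
Reserves = 3,150/610 = 5.2 months.
Option A: score 694 < 700; DTI 34.7% ≤ 36%; reserves 5.2 ≥ 4 mo → does not qualify.
Option B: score 694 ≥ 680; DTI 34.7% ≤ 36% → qualifies.
Option C: score 694 ≥ 620; DTI 34.7% ≤ 36%; employment 71 ≥ 18 mo; reserves 5.2 ≥ 2 mo → qualifies.
Qualifying: Option B, Option C. Lowest rate is 6.47% → Option B.

Option B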